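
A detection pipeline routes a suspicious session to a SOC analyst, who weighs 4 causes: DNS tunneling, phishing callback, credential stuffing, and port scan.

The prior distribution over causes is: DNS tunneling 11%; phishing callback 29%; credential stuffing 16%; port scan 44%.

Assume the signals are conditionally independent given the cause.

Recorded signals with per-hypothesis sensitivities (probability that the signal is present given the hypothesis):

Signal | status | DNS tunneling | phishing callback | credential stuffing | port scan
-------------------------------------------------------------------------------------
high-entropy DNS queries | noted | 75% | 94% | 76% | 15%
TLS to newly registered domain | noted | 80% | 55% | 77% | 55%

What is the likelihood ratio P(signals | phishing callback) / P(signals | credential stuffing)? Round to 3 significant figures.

0.883

Joint likelihood of the signal pattern under each hypothesis:
  phishing callback: 0.94 × 0.55 = 0.517
  credential stuffing: 0.76 × 0.77 = 0.5852
Bayes factor = 0.517 / 0.5852 ≈ 0.883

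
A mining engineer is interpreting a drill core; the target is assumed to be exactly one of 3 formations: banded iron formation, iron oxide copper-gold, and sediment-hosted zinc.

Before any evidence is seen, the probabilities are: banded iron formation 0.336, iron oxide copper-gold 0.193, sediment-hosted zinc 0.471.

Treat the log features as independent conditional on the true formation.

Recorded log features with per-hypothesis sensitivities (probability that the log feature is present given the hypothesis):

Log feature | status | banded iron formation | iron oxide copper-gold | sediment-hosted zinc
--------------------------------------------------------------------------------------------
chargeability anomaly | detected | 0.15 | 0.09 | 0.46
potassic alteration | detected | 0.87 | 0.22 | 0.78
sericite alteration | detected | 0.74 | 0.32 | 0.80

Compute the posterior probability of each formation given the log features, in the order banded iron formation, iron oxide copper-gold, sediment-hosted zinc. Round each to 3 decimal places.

By Bayes' rule with conditional independence, the unnormalized weight for each hypothesis is prior × ∏ likelihoods:
  banded iron formation: 0.336 × 0.15 × 0.87 × 0.74 = 0.032448
  iron oxide copper-gold: 0.193 × 0.09 × 0.22 × 0.32 = 0.0012228
  sediment-hosted zinc: 0.471 × 0.46 × 0.78 × 0.80 = 0.1352
The unnormalized weights sum to 0.16887.
P(banded iron formation | evidence) = 0.032448 / 0.16887 ≈ 0.192
P(iron oxide copper-gold | evidence) = 0.0012228 / 0.16887 ≈ 0.007
P(sediment-hosted zinc | evidence) = 0.1352 / 0.16887 ≈ 0.801

0.192, 0.007, 0.801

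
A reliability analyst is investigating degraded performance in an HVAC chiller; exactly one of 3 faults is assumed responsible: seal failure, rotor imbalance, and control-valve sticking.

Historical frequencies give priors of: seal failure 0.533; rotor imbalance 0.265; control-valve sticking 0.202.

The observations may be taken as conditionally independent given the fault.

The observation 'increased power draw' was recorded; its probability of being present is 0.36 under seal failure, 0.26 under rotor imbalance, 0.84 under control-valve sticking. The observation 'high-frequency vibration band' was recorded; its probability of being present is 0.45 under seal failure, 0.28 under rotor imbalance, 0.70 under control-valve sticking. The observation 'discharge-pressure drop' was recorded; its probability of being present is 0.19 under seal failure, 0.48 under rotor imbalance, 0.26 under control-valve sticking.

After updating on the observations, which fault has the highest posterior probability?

Multiply each prior by the joint likelihood of the evidence pattern:
  seal failure: 0.533 × 0.36 × 0.45 × 0.19 = 0.016406
  rotor imbalance: 0.265 × 0.26 × 0.28 × 0.48 = 0.0092602
  control-valve sticking: 0.202 × 0.84 × 0.70 × 0.26 = 0.030882
The unnormalized weights sum to 0.056548.
P(seal failure | evidence) ≈ 0.016406 / 0.056548 ≈ 0.290
P(rotor imbalance | evidence) ≈ 0.0092602 / 0.056548 ≈ 0.164
P(control-valve sticking | evidence) ≈ 0.030882 / 0.056548 ≈ 0.546
The largest is 0.546, so control-valve sticking is most probable.

control-valve sticking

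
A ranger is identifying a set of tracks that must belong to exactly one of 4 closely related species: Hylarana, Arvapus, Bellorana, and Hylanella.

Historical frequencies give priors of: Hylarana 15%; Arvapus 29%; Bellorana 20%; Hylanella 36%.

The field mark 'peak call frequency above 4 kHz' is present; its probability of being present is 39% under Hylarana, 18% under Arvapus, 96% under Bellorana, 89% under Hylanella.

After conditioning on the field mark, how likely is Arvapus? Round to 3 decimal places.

0.084

By Bayes' rule, the unnormalized weight for each hypothesis is prior × likelihood:
  Hylarana: 0.15 × 0.39 = 0.0585
  Arvapus: 0.29 × 0.18 = 0.0522
  Bellorana: 0.20 × 0.96 = 0.192
  Hylanella: 0.36 × 0.89 = 0.3204
The unnormalized weights sum to 0.6231.
P(Arvapus | evidence) = 0.0522 / 0.6231 ≈ 0.084.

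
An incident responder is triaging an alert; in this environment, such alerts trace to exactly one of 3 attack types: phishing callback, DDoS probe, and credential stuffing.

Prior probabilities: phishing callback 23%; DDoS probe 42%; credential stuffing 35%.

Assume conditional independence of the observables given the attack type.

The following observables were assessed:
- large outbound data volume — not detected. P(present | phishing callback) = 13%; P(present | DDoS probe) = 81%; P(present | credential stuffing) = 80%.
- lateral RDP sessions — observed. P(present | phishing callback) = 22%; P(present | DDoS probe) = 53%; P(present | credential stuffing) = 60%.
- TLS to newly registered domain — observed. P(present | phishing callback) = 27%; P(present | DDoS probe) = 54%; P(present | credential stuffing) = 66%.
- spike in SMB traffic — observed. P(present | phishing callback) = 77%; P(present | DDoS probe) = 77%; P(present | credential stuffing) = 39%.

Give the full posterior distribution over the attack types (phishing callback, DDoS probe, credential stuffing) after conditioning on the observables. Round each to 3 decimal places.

0.244, 0.468, 0.288

For each hypothesis, the unnormalized posterior weight is prior × product of the observable likelihoods (using 1 − P(present | H) for each absent observable):
  phishing callback: 0.23 × (1 − 0.13) × 0.22 × 0.27 × 0.77 = 0.0091522
  DDoS probe: 0.42 × (1 − 0.81) × 0.53 × 0.54 × 0.77 = 0.017586
  credential stuffing: 0.35 × (1 − 0.80) × 0.60 × 0.66 × 0.39 = 0.010811
Marginal likelihood of the evidence = 0.037549.
P(phishing callback | evidence) = 0.0091522 / 0.037549 ≈ 0.244
P(DDoS probe | evidence) = 0.017586 / 0.037549 ≈ 0.468
P(credential stuffing | evidence) = 0.010811 / 0.037549 ≈ 0.288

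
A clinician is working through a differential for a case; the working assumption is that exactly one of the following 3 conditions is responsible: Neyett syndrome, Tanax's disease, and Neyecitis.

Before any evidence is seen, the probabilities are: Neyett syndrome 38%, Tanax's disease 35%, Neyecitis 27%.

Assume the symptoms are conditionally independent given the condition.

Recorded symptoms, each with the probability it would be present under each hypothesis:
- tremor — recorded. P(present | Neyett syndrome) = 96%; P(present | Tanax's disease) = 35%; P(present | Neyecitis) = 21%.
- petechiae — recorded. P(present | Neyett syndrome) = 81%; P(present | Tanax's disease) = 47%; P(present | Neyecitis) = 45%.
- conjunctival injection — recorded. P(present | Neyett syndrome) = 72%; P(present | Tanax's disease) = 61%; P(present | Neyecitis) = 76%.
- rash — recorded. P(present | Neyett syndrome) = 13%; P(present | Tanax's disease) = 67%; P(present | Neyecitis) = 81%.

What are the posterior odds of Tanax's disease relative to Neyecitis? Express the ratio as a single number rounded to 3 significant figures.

1.50

The normalizing constant cancels in an odds ratio, so compute prior × likelihood for the two hypotheses only:
  Tanax's disease: 0.35 × 0.35 × 0.47 × 0.61 × 0.67 = 0.023531
  Neyecitis: 0.27 × 0.21 × 0.45 × 0.76 × 0.81 = 0.015707
Posterior odds = 0.023531 / 0.015707 ≈ 1.50.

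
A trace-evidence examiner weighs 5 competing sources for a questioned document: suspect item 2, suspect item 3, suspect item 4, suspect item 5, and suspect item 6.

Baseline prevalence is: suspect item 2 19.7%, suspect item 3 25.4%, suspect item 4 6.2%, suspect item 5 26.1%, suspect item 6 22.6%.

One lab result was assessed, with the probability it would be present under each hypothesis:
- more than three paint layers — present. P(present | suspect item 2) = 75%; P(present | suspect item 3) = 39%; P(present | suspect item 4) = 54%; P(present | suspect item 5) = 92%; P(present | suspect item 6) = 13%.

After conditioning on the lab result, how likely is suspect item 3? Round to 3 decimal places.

0.180

Multiply each prior by the likelihood of the lab result:
  suspect item 2: 0.197 × 0.75 = 0.14775
  suspect item 3: 0.254 × 0.39 = 0.09906
  suspect item 4: 0.062 × 0.54 = 0.03348
  suspect item 5: 0.261 × 0.92 = 0.24012
  suspect item 6: 0.226 × 0.13 = 0.02938
Marginal likelihood of the evidence = 0.54979.
P(suspect item 3 | evidence) = 0.09906 / 0.54979 ≈ 0.180.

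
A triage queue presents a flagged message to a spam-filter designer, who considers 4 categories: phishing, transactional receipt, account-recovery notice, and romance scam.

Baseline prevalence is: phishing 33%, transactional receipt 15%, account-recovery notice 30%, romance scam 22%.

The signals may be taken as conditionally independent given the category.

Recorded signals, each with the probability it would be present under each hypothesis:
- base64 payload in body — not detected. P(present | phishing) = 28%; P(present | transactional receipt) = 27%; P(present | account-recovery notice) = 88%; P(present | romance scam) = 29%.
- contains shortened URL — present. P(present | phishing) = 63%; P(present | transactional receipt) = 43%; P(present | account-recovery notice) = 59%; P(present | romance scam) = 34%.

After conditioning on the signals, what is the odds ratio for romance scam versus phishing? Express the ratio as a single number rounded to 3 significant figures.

0.355

Unnormalized posterior weight (prior times the signal likelihoods) for each of the two hypotheses (using 1 − P(present | H) for each absent signal):
  romance scam: 0.22 × (1 − 0.29) × 0.34 = 0.053108
  phishing: 0.33 × (1 − 0.28) × 0.63 = 0.14969
Posterior odds = 0.053108 / 0.14969 ≈ 0.355.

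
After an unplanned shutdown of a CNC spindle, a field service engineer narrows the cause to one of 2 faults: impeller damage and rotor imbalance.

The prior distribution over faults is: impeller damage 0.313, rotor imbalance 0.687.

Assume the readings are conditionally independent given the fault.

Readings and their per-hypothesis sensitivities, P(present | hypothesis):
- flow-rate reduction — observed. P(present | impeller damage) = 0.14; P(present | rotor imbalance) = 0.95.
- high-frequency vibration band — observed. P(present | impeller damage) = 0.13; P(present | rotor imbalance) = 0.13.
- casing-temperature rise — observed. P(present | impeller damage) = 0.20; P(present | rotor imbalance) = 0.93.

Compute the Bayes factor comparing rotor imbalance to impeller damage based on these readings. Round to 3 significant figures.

Take the product of per-reading likelihoods under each hypothesis, then divide.
  rotor imbalance: 0.95 × 0.13 × 0.93 = 0.11485
  impeller damage: 0.14 × 0.13 × 0.20 = 0.00364
Bayes factor = 0.11485 / 0.00364 ≈ 31.6

31.6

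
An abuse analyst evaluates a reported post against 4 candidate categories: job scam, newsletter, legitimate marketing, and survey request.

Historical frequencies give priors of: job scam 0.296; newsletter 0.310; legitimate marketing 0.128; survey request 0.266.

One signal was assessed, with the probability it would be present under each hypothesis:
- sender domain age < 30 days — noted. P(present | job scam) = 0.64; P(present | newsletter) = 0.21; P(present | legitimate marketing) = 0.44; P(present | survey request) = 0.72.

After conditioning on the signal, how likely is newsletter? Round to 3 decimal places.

0.130

Multiply each prior by the likelihood of the signal:
  job scam: 0.296 × 0.64 = 0.18944
  newsletter: 0.310 × 0.21 = 0.0651
  legitimate marketing: 0.128 × 0.44 = 0.05632
  survey request: 0.266 × 0.72 = 0.19152
Marginal likelihood of the evidence = 0.50238.
P(newsletter | evidence) = 0.0651 / 0.50238 ≈ 0.130.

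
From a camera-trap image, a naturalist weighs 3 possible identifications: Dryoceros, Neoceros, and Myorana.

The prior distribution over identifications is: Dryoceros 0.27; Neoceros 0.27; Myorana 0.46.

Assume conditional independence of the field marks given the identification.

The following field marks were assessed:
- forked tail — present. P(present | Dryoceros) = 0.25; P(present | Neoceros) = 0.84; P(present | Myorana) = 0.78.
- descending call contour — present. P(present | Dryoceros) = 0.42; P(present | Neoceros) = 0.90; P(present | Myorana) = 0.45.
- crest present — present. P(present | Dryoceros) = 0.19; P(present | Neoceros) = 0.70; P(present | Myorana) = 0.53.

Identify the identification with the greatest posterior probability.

Neoceros

By Bayes' rule with conditional independence, the unnormalized weight for each hypothesis is prior × ∏ likelihoods:
  Dryoceros: 0.27 × 0.25 × 0.42 × 0.19 = 0.0053865
  Neoceros: 0.27 × 0.84 × 0.90 × 0.70 = 0.14288
  Myorana: 0.46 × 0.78 × 0.45 × 0.53 = 0.085574
The unnormalized weights sum to 0.23384.
P(Dryoceros | evidence) ≈ 0.0053865 / 0.23384 ≈ 0.023
P(Neoceros | evidence) ≈ 0.14288 / 0.23384 ≈ 0.611
P(Myorana | evidence) ≈ 0.085574 / 0.23384 ≈ 0.366
The largest is 0.611, so Neoceros is most probable.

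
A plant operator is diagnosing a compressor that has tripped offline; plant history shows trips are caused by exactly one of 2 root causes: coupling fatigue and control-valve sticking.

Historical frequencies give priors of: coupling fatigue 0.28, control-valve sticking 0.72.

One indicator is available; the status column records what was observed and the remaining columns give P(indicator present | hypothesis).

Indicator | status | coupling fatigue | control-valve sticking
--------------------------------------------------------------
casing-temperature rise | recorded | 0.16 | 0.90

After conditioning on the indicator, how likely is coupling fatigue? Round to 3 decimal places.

0.065

For each hypothesis, the unnormalized posterior weight is prior × likelihood:
  coupling fatigue: 0.28 × 0.16 = 0.0448
  control-valve sticking: 0.72 × 0.90 = 0.648
Marginal likelihood of the evidence = 0.6928.
P(coupling fatigue | evidence) = 0.0448 / 0.6928 ≈ 0.065.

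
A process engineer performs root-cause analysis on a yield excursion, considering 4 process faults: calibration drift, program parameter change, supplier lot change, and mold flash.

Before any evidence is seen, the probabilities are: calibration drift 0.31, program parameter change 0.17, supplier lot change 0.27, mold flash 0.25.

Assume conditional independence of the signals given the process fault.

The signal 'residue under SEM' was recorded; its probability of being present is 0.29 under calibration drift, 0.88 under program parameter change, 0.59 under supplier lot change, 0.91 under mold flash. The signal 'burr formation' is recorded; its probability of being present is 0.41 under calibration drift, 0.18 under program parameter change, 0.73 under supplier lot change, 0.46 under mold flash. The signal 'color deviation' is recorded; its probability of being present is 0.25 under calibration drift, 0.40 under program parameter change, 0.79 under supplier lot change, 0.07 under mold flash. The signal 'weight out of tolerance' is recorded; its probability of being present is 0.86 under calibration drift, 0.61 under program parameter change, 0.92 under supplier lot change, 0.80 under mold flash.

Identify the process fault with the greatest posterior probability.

For each hypothesis, the unnormalized posterior weight is prior × product of the signal likelihoods:
  calibration drift: 0.31 × 0.29 × 0.41 × 0.25 × 0.86 = 0.0079247
  program parameter change: 0.17 × 0.88 × 0.18 × 0.40 × 0.61 = 0.0065704
  supplier lot change: 0.27 × 0.59 × 0.73 × 0.79 × 0.92 = 0.084519
  mold flash: 0.25 × 0.91 × 0.46 × 0.07 × 0.80 = 0.0058604
The unnormalized weights sum to 0.10487.
P(calibration drift | evidence) ≈ 0.0079247 / 0.10487 ≈ 0.076
P(program parameter change | evidence) ≈ 0.0065704 / 0.10487 ≈ 0.063
P(supplier lot change | evidence) ≈ 0.084519 / 0.10487 ≈ 0.806
P(mold flash | evidence) ≈ 0.0058604 / 0.10487 ≈ 0.056
The largest is 0.806, so supplier lot change is most probable.

supplier lot change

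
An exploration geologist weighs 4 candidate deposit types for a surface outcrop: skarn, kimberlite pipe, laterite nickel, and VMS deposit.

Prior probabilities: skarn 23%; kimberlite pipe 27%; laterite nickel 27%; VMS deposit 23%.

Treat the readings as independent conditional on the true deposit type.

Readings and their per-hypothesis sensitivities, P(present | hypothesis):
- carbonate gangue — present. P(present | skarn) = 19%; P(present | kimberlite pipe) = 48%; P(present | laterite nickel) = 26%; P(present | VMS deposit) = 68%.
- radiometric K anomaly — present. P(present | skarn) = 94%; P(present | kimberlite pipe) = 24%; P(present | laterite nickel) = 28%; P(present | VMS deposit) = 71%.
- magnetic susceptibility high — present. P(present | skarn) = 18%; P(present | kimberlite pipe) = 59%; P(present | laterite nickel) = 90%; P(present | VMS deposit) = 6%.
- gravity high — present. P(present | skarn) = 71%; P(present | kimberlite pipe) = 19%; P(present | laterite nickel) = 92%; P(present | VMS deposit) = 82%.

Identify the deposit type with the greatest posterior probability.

laterite nickel

Multiply each prior by the joint likelihood of the reading pattern:
  skarn: 0.23 × 0.19 × 0.94 × 0.18 × 0.71 = 0.0052498
  kimberlite pipe: 0.27 × 0.48 × 0.24 × 0.59 × 0.19 = 0.0034868
  laterite nickel: 0.27 × 0.26 × 0.28 × 0.90 × 0.92 = 0.016275
  VMS deposit: 0.23 × 0.68 × 0.71 × 0.06 × 0.82 = 0.0054634
Normalizing constant Z = 0.0052498 + 0.0034868 + 0.016275 + 0.0054634 = 0.030475.
P(skarn | evidence) ≈ 0.0052498 / 0.030475 ≈ 0.172
P(kimberlite pipe | evidence) ≈ 0.0034868 / 0.030475 ≈ 0.114
P(laterite nickel | evidence) ≈ 0.016275 / 0.030475 ≈ 0.534
P(VMS deposit | evidence) ≈ 0.0054634 / 0.030475 ≈ 0.179
The largest is 0.534, so laterite nickel is most probable.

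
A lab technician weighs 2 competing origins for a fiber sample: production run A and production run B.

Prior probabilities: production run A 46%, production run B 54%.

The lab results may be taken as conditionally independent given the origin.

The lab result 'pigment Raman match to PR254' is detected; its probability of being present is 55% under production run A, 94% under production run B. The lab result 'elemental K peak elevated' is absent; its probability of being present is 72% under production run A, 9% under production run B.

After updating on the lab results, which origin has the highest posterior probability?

production run B

For each hypothesis, the unnormalized posterior weight is prior × product of the lab result likelihoods (using 1 − P(present | H) for each absent lab result):
  production run A: 0.460 × 0.55 × (1 − 0.72) = 0.07084
  production run B: 0.540 × 0.94 × (1 − 0.09) = 0.46192
The unnormalized weights sum to 0.53276.
P(production run A | evidence) ≈ 0.07084 / 0.53276 ≈ 0.133
P(production run B | evidence) ≈ 0.46192 / 0.53276 ≈ 0.867
The largest is 0.867, so production run B is most probable.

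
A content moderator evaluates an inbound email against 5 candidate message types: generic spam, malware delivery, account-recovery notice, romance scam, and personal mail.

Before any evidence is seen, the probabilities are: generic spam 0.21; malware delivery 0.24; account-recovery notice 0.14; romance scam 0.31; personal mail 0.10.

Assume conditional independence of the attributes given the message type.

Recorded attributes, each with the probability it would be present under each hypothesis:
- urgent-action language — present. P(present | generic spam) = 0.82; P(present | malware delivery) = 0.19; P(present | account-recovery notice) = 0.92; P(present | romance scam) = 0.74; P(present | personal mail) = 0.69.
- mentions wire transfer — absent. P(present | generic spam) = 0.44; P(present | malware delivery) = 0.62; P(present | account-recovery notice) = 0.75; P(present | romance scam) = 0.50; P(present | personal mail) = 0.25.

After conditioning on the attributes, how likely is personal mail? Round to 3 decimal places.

Multiply each prior by the joint likelihood of the attribute pattern (using 1 − P(present | H) for each absent attribute):
  generic spam: 0.21 × 0.82 × (1 − 0.44) = 0.096432
  malware delivery: 0.24 × 0.19 × (1 − 0.62) = 0.017328
  account-recovery notice: 0.14 × 0.92 × (1 − 0.75) = 0.0322
  romance scam: 0.31 × 0.74 × (1 − 0.50) = 0.1147
  personal mail: 0.10 × 0.69 × (1 − 0.25) = 0.05175
Marginal likelihood of the evidence = 0.31241.
P(personal mail | evidence) = 0.05175 / 0.31241 ≈ 0.166.

0.166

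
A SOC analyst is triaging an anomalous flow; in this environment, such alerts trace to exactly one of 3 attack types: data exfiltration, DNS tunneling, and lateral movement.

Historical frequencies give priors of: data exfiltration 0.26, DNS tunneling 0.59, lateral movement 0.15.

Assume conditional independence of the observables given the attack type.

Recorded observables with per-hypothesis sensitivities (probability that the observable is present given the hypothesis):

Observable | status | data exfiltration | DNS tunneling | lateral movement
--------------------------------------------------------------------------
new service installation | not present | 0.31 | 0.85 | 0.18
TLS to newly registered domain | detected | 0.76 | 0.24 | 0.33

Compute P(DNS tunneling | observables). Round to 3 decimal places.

0.107

For each hypothesis, the unnormalized posterior weight is prior × product of the observable likelihoods (using 1 − P(present | H) for each absent observable):
  data exfiltration: 0.26 × (1 − 0.31) × 0.76 = 0.13634
  DNS tunneling: 0.59 × (1 − 0.85) × 0.24 = 0.02124
  lateral movement: 0.15 × (1 − 0.18) × 0.33 = 0.04059
Normalizing constant Z = 0.13634 + 0.02124 + 0.04059 = 0.19817.
P(DNS tunneling | evidence) = 0.02124 / 0.19817 ≈ 0.107.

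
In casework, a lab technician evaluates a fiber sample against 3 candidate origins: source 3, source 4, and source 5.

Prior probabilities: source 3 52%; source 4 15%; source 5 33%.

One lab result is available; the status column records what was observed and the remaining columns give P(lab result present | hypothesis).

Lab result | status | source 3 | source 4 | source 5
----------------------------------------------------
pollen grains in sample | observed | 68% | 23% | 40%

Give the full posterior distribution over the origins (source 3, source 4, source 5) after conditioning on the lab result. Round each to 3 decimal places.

For each hypothesis, the unnormalized posterior weight is prior × likelihood:
  source 3: 0.52 × 0.68 = 0.3536
  source 4: 0.15 × 0.23 = 0.0345
  source 5: 0.33 × 0.40 = 0.132
Marginal likelihood of the evidence = 0.5201.
P(source 3 | evidence) = 0.3536 / 0.5201 ≈ 0.680
P(source 4 | evidence) = 0.0345 / 0.5201 ≈ 0.066
P(source 5 | evidence) = 0.132 / 0.5201 ≈ 0.254

0.680, 0.066, 0.254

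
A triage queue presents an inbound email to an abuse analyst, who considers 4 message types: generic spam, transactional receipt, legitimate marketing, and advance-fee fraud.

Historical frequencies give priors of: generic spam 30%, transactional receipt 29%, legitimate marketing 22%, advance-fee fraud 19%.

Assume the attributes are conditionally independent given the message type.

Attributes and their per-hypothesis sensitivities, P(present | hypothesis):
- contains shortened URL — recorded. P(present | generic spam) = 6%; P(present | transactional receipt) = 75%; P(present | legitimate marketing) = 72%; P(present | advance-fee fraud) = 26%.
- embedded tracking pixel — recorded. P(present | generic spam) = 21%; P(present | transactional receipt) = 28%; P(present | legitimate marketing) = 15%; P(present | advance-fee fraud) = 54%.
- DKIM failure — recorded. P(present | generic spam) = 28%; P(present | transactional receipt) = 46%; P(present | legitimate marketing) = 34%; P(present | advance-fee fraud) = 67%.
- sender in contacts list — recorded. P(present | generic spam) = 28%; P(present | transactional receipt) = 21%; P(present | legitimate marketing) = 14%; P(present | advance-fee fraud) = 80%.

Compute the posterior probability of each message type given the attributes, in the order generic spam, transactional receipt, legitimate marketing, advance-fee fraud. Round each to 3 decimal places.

For each hypothesis, the unnormalized posterior weight is prior × product of the attribute likelihoods:
  generic spam: 0.30 × 0.06 × 0.21 × 0.28 × 0.28 = 0.00029635
  transactional receipt: 0.29 × 0.75 × 0.28 × 0.46 × 0.21 = 0.0058829
  legitimate marketing: 0.22 × 0.72 × 0.15 × 0.34 × 0.14 = 0.001131
  advance-fee fraud: 0.19 × 0.26 × 0.54 × 0.67 × 0.80 = 0.014298
The unnormalized weights sum to 0.021609.
P(generic spam | evidence) = 0.00029635 / 0.021609 ≈ 0.014
P(transactional receipt | evidence) = 0.0058829 / 0.021609 ≈ 0.272
P(legitimate marketing | evidence) = 0.001131 / 0.021609 ≈ 0.052
P(advance-fee fraud | evidence) = 0.014298 / 0.021609 ≈ 0.662

0.014, 0.272, 0.052, 0.662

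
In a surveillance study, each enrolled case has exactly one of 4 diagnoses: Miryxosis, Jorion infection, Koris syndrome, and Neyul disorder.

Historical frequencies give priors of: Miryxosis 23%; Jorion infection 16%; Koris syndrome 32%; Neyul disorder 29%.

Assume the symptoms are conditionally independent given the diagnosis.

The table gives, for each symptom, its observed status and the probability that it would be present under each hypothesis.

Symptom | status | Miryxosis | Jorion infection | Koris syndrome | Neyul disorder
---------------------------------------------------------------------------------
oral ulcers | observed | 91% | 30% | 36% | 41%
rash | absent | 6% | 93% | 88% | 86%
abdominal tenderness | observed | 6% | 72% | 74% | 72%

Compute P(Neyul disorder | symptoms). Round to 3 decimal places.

Multiply each prior by the joint likelihood of the symptom pattern (using 1 − P(present | H) for each absent symptom):
  Miryxosis: 0.23 × 0.91 × (1 − 0.06) × 0.06 = 0.011805
  Jorion infection: 0.16 × 0.30 × (1 − 0.93) × 0.72 = 0.0024192
  Koris syndrome: 0.32 × 0.36 × (1 − 0.88) × 0.74 = 0.01023
  Neyul disorder: 0.29 × 0.41 × (1 − 0.86) × 0.72 = 0.011985
Marginal likelihood of the evidence = 0.036439.
P(Neyul disorder | evidence) = 0.011985 / 0.036439 ≈ 0.329.

0.329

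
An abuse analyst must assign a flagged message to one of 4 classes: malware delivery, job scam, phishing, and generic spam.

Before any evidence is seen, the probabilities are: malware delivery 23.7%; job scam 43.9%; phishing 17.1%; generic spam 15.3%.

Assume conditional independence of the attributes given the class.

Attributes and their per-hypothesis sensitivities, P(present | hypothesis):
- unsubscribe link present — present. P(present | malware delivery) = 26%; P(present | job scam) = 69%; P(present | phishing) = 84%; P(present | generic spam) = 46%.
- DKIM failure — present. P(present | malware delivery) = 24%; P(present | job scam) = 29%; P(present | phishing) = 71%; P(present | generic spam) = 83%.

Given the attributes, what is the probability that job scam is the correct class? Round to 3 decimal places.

0.334

Multiply each prior by the joint likelihood of the attribute pattern:
  malware delivery: 0.237 × 0.26 × 0.24 = 0.014789
  job scam: 0.439 × 0.69 × 0.29 = 0.087844
  phishing: 0.171 × 0.84 × 0.71 = 0.10198
  generic spam: 0.153 × 0.46 × 0.83 = 0.058415
Normalizing constant Z = 0.014789 + 0.087844 + 0.10198 + 0.058415 = 0.26303.
P(job scam | evidence) = 0.087844 / 0.26303 ≈ 0.334.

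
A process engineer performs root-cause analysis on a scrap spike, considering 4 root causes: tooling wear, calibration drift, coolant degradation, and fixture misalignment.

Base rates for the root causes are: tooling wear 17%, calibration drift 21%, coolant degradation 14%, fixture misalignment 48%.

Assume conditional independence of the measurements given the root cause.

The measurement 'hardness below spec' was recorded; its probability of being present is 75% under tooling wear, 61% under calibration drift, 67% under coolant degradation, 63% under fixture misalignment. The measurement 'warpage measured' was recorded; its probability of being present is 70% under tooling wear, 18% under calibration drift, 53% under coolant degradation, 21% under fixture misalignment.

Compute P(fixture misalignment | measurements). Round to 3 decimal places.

0.282

By Bayes' rule with conditional independence, the unnormalized weight for each hypothesis is prior × ∏ likelihoods:
  tooling wear: 0.17 × 0.75 × 0.70 = 0.08925
  calibration drift: 0.21 × 0.61 × 0.18 = 0.023058
  coolant degradation: 0.14 × 0.67 × 0.53 = 0.049714
  fixture misalignment: 0.48 × 0.63 × 0.21 = 0.063504
Marginal likelihood of the evidence = 0.22553.
P(fixture misalignment | evidence) = 0.063504 / 0.22553 ≈ 0.282.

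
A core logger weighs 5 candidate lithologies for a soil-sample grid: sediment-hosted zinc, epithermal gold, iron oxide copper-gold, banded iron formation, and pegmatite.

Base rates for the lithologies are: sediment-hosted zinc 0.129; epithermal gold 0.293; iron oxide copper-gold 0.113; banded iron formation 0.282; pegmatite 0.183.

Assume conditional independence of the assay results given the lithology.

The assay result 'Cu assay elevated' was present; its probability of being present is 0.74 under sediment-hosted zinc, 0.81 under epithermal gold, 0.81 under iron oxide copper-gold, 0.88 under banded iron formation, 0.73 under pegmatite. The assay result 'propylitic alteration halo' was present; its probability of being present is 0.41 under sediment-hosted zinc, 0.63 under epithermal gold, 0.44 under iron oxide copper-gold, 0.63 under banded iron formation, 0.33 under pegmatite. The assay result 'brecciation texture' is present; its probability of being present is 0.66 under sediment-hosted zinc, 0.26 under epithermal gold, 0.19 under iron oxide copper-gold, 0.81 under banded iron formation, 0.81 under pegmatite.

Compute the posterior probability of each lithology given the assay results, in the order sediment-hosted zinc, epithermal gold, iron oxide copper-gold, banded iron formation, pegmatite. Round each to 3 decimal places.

0.110, 0.166, 0.033, 0.540, 0.152

Multiply each prior by the joint likelihood of the assay result pattern:
  sediment-hosted zinc: 0.129 × 0.74 × 0.41 × 0.66 = 0.025831
  epithermal gold: 0.293 × 0.81 × 0.63 × 0.26 = 0.038875
  iron oxide copper-gold: 0.113 × 0.81 × 0.44 × 0.19 = 0.0076519
  banded iron formation: 0.282 × 0.88 × 0.63 × 0.81 = 0.12664
  pegmatite: 0.183 × 0.73 × 0.33 × 0.81 = 0.035709
Normalizing constant Z = 0.025831 + 0.038875 + 0.0076519 + 0.12664 + 0.035709 = 0.2347.
P(sediment-hosted zinc | evidence) = 0.025831 / 0.2347 ≈ 0.110
P(epithermal gold | evidence) = 0.038875 / 0.2347 ≈ 0.166
P(iron oxide copper-gold | evidence) = 0.0076519 / 0.2347 ≈ 0.033
P(banded iron formation | evidence) = 0.12664 / 0.2347 ≈ 0.540
P(pegmatite | evidence) = 0.035709 / 0.2347 ≈ 0.152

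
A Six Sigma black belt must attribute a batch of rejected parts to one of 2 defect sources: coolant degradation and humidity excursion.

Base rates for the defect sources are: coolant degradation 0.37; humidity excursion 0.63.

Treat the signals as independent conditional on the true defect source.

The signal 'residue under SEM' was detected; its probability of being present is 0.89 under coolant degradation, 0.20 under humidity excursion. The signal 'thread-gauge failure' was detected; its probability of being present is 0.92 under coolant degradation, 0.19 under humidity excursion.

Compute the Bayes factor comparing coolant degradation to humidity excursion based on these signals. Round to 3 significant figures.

21.5

Take the product of per-signal likelihoods under each hypothesis, then divide.
  coolant degradation: 0.89 × 0.92 = 0.8188
  humidity excursion: 0.20 × 0.19 = 0.038
Bayes factor = 0.8188 / 0.038 ≈ 21.5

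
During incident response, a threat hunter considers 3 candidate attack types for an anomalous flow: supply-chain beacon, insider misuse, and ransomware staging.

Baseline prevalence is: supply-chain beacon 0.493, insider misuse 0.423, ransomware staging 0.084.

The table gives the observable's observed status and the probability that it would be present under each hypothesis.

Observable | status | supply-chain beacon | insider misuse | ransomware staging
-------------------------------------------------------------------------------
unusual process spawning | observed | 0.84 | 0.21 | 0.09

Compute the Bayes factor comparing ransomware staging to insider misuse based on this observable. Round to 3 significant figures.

Likelihood of this observable under each hypothesis:
  ransomware staging: 0.09
  insider misuse: 0.21
Bayes factor = 0.09 / 0.21 ≈ 0.429

0.429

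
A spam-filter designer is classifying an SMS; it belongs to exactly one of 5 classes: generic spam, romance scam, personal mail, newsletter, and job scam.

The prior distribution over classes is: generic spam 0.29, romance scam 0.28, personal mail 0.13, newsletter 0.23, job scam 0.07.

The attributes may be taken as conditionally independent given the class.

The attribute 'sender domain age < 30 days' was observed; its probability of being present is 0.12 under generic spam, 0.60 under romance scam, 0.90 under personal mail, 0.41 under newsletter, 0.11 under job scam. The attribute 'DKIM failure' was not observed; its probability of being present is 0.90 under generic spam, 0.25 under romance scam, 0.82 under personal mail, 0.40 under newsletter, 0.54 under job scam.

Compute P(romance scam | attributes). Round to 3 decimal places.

By Bayes' rule with conditional independence, the unnormalized weight for each hypothesis is prior × ∏ likelihoods (using 1 − P(present | H) for each absent attribute):
  generic spam: 0.29 × 0.12 × (1 − 0.90) = 0.00348
  romance scam: 0.28 × 0.60 × (1 − 0.25) = 0.126
  personal mail: 0.13 × 0.90 × (1 − 0.82) = 0.02106
  newsletter: 0.23 × 0.41 × (1 − 0.40) = 0.05658
  job scam: 0.07 × 0.11 × (1 − 0.54) = 0.003542
Normalizing constant Z = 0.00348 + 0.126 + 0.02106 + 0.05658 + 0.003542 = 0.21066.
P(romance scam | evidence) = 0.126 / 0.21066 ≈ 0.598.

0.598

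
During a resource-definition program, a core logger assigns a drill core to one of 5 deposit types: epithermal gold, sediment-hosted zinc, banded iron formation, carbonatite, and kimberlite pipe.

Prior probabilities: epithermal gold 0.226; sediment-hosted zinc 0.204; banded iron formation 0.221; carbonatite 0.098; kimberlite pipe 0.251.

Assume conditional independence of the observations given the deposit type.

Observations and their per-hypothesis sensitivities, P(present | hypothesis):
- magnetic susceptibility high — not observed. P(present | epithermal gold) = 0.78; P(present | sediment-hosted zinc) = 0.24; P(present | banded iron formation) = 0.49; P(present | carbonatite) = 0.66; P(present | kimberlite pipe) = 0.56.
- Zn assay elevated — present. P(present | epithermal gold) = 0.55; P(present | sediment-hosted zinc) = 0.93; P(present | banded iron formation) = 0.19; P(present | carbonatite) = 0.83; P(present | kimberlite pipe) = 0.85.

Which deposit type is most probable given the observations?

By Bayes' rule with conditional independence, the unnormalized weight for each hypothesis is prior × ∏ likelihoods (using 1 − P(present | H) for each absent observation):
  epithermal gold: 0.226 × (1 − 0.78) × 0.55 = 0.027346
  sediment-hosted zinc: 0.204 × (1 − 0.24) × 0.93 = 0.14419
  banded iron formation: 0.221 × (1 − 0.49) × 0.19 = 0.021415
  carbonatite: 0.098 × (1 − 0.66) × 0.83 = 0.027656
  kimberlite pipe: 0.251 × (1 − 0.56) × 0.85 = 0.093874
The unnormalized weights sum to 0.31448.
P(epithermal gold | evidence) ≈ 0.027346 / 0.31448 ≈ 0.087
P(sediment-hosted zinc | evidence) ≈ 0.14419 / 0.31448 ≈ 0.458
P(banded iron formation | evidence) ≈ 0.021415 / 0.31448 ≈ 0.068
P(carbonatite | evidence) ≈ 0.027656 / 0.31448 ≈ 0.088
P(kimberlite pipe | evidence) ≈ 0.093874 / 0.31448 ≈ 0.299
The largest is 0.458, so sediment-hosted zinc is most probable.

sediment-hosted zinc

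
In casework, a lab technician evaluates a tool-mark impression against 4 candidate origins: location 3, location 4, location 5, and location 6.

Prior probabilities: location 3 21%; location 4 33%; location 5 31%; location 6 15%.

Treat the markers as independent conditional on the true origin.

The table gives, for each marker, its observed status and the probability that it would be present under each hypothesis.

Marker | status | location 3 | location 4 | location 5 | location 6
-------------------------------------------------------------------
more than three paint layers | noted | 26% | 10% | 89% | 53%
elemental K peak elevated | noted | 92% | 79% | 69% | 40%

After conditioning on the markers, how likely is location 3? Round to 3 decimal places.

For each hypothesis, the unnormalized posterior weight is prior × product of the marker likelihoods:
  location 3: 0.21 × 0.26 × 0.92 = 0.050232
  location 4: 0.33 × 0.10 × 0.79 = 0.02607
  location 5: 0.31 × 0.89 × 0.69 = 0.19037
  location 6: 0.15 × 0.53 × 0.40 = 0.0318
Marginal likelihood of the evidence = 0.29847.
P(location 3 | evidence) = 0.050232 / 0.29847 ≈ 0.168.

0.168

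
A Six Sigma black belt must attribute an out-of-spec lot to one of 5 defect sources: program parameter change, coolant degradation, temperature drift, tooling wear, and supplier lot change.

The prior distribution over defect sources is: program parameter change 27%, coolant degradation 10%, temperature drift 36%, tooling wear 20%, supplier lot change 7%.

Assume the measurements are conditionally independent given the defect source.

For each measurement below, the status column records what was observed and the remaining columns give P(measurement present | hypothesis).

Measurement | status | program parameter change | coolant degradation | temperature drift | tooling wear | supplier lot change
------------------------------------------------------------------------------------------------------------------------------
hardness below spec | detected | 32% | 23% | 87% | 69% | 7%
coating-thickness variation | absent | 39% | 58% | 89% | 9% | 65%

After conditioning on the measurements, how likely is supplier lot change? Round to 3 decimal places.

0.008

Multiply each prior by the joint likelihood of the measurement pattern (using 1 − P(present | H) for each absent measurement):
  program parameter change: 0.27 × 0.32 × (1 − 0.39) = 0.052704
  coolant degradation: 0.10 × 0.23 × (1 − 0.58) = 0.00966
  temperature drift: 0.36 × 0.87 × (1 − 0.89) = 0.034452
  tooling wear: 0.20 × 0.69 × (1 − 0.09) = 0.12558
  supplier lot change: 0.07 × 0.07 × (1 − 0.65) = 0.001715
Normalizing constant Z = 0.052704 + 0.00966 + 0.034452 + 0.12558 + 0.001715 = 0.22411.
P(supplier lot change | evidence) = 0.001715 / 0.22411 ≈ 0.008.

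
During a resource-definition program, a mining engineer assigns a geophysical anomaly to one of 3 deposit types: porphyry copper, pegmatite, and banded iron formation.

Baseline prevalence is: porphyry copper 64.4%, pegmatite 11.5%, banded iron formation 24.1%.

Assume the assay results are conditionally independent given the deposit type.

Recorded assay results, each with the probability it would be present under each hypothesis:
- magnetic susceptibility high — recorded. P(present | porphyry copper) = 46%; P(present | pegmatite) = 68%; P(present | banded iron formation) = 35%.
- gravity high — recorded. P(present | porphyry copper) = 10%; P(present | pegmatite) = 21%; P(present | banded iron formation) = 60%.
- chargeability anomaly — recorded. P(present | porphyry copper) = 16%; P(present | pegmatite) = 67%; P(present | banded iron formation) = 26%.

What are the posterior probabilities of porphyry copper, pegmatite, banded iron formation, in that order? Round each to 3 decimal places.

Multiply each prior by the joint likelihood of the assay result pattern:
  porphyry copper: 0.644 × 0.46 × 0.10 × 0.16 = 0.0047398
  pegmatite: 0.115 × 0.68 × 0.21 × 0.67 = 0.011003
  banded iron formation: 0.241 × 0.35 × 0.60 × 0.26 = 0.013159
Marginal likelihood of the evidence = 0.028901.
P(porphyry copper | evidence) = 0.0047398 / 0.028901 ≈ 0.164
P(pegmatite | evidence) = 0.011003 / 0.028901 ≈ 0.381
P(banded iron formation | evidence) = 0.013159 / 0.028901 ≈ 0.455

0.164, 0.381, 0.455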